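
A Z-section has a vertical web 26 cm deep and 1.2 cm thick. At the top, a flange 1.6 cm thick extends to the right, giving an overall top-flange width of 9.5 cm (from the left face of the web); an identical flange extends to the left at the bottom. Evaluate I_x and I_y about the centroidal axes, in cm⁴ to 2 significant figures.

I_x ≈ 5700 cm⁴, I_y ≈ 760 cm⁴

Break the section into simple shapes (no overlaps), measuring from the bottom-left corner of the bounding box.
Web: 1.2 × 26, A = 31.2 cm², y = 13 cm, Ī = 1 758 cm⁴.
Top flange (beyond web): 8.3 × 1.6, A = 13.28 cm², y = 25.2 cm, Ī = 2.833 cm⁴.
Bottom flange (beyond web): 8.3 × 1.6, A = 13.28 cm², y = 0.8 cm, Ī = 2.833 cm⁴.
Centroid: ȳ = ΣA·y / ΣA = 13 cm.
Transfer each piece to the centroidal x-axis using Ī + A·d² with d = y − 13:
  web: d = 0 cm → contributes +1 758 cm⁴
  top flange (beyond web): d = 12.2 cm → contributes +1 979 cm⁴
  bottom flange (beyond web): d = -12.2 cm → contributes +1 979 cm⁴
Total I = 5 716 cm⁴.
For the y-axis: x̄ = 8.9 cm.
Repeating about the centroidal y-axis gives I_y = 755.5 cm⁴.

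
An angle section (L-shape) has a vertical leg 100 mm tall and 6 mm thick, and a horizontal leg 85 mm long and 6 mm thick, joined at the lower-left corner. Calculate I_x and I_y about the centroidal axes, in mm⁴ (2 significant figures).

Break the section into simple shapes (no overlaps), measuring from the bottom-left corner of the bounding box.
Vertical leg: 6 × 100, A = 600 mm², y = 50 mm, Ī = 500 000 mm⁴.
Horizontal leg (remainder): 79 × 6, A = 474 mm², y = 3 mm, Ī = 1 422 mm⁴.
Centroid: ȳ = ΣA·y / ΣA = 29.26 mm.
Transfer each piece to the centroidal x-axis using Ī + A·d² with d = y − 29.26:
  vertical leg: d = 20.74 mm → contributes +758 164 mm⁴
  horizontal leg (remainder): d = -26.26 mm → contributes +328 211 mm⁴
Total I = 1 086 375 mm⁴.
For the y-axis: x̄ = 21.76 mm.
Repeating about the centroidal y-axis gives I_y = 726 623 mm⁴.

I_x ≈ 1.1 × 10⁶ mm⁴, I_y ≈ 7.3 × 10⁵ mm⁴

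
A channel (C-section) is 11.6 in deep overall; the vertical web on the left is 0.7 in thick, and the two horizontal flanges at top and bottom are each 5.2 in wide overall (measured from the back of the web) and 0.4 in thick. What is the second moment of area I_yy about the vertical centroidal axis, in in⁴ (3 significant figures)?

I_yy ≈ 23.3 in⁴

Break the section into simple shapes (no overlaps), measuring from the bottom-left corner of the bounding box.
Web: 0.7 × 11.6, A = 8.12 in², x = 0.35 in, Ī = 0.33157 in⁴.
Top flange (beyond web): 4.5 × 0.4, A = 1.8 in², x = 2.95 in, Ī = 3.0375 in⁴.
Bottom flange (beyond web): 4.5 × 0.4, A = 1.8 in², x = 2.95 in, Ī = 3.0375 in⁴.
Centroid: x̄ = ΣA·x / ΣA = 1.1486 in.
Transfer each piece to the vertical centroidal axis using Ī + A·d² with d = x − 1.1486:
  web: d = -0.79863 in → contributes +5.5106 in⁴
  top flange (beyond web): d = 1.8014 in → contributes +8.8783 in⁴
  bottom flange (beyond web): d = 1.8014 in → contributes +8.8783 in⁴
Total I = 23.267 in⁴.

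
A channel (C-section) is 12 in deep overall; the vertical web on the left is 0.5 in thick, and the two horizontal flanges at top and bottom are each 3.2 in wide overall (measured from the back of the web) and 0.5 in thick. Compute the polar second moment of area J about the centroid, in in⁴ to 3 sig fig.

J ≈ 168 in⁴

Split into non-overlapping primitives; take the origin at the lower-left of the bounding box.
Web: 0.5 × 12, A = 6 in², y = 6 in, Ī = 72 in⁴.
Top flange (beyond web): 2.7 × 0.5, A = 1.35 in², y = 11.75 in, Ī = 0.028125 in⁴.
Bottom flange (beyond web): 2.7 × 0.5, A = 1.35 in², y = 0.25 in, Ī = 0.028125 in⁴.
By symmetry the centroid is at mid-height, ȳ = 6 in.
Transfer each piece to the centroidal x-axis using Ī + A·d² with d = y − 6:
  web: d = 0 in → contributes +72 in⁴
  top flange (beyond web): d = 5.75 in → contributes +44.663 in⁴
  bottom flange (beyond web): d = -5.75 in → contributes +44.663 in⁴
Total I = 161.33 in⁴.
For the y-axis: x̄ = 0.74655 in.
Repeating about the centroidal y-axis gives I_y = 6.5321 in⁴.
Polar second moment: J = I_x + I_y = 167.86 in⁴.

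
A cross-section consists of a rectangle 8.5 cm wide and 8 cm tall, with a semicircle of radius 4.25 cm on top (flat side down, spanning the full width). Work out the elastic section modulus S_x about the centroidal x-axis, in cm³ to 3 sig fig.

Break the section into simple shapes (no overlaps), measuring from the bottom-left corner of the bounding box.
Rectangular body: 8.5 × 8, A = 68 cm², y = 4 cm, Ī = 362.67 cm⁴.
Semicircular cap: semicircle r = 4.25, A = 28.373 cm², y = 9.8038 cm, Ī = 35.809 cm⁴.
Centroid: ȳ = ΣA·y / ΣA = 5.7087 cm.
Transfer each piece to the centroidal x-axis using Ī + A·d² with d = y − 5.7087:
  rectangular body: d = -1.7087 cm → contributes +561.19 cm⁴
  semicircular cap: d = 4.0951 cm → contributes +511.61 cm⁴
Total I = 1072.8 cm⁴.
Extreme fibre distance c = 6.5413 cm; S = I/c = 164 cm³.

S_x ≈ 164 cm³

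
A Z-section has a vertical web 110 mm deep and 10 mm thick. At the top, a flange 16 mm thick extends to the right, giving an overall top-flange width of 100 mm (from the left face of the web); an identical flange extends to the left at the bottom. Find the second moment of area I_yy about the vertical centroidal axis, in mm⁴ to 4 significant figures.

I_yy ≈ 9.153 × 10⁶ mm⁴

Split into non-overlapping primitives; take the origin at the lower-left of the bounding box.
Web: 10 × 110, A = 1 100 mm², x = 95 mm, Ī = 9166.67 mm⁴.
Top flange (beyond web): 90 × 16, A = 1 440 mm², x = 145 mm, Ī = 972 000 mm⁴.
Bottom flange (beyond web): 90 × 16, A = 1 440 mm², x = 45 mm, Ī = 972 000 mm⁴.
Centroid: x̄ = ΣA·x / ΣA = 95 mm.
Transfer each piece to the vertical centroidal axis using Ī + A·d² with d = x − 95:
  web: d = 0 mm → contributes +9166.67 mm⁴
  top flange (beyond web): d = 50 mm → contributes +4 572 000 mm⁴
  bottom flange (beyond web): d = -50 mm → contributes +4 572 000 mm⁴
Total I = 9 153 167 mm⁴.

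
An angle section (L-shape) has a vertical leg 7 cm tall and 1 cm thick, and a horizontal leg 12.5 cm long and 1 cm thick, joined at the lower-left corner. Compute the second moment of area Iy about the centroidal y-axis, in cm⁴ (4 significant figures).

Split into non-overlapping primitives; take the origin at the lower-left of the bounding box.
Vertical leg: 1 × 7, A = 7 cm², x = 0.5 cm, Ī = 0.583333 cm⁴.
Horizontal leg (remainder): 11.5 × 1, A = 11.5 cm², x = 6.75 cm, Ī = 126.74 cm⁴.
Centroid: x̄ = ΣA·x / ΣA = 4.38514 cm.
Transfer each piece to the centroidal y-axis using Ī + A·d² with d = x − 4.38514:
  vertical leg: d = -3.88514 cm → contributes +106.243 cm⁴
  horizontal leg (remainder): d = 2.36486 cm → contributes +191.054 cm⁴
Total I = 297.298 cm⁴.

Iy ≈ 297.3 cm⁴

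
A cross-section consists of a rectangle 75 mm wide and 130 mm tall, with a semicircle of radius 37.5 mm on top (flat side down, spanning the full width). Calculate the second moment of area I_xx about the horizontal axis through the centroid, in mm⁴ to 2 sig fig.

Treat the section as a set of non-overlapping primitives; coordinates are from the bounding-box lower-left.
Rectangular body: 75 × 130, A = 9 750 mm², y = 65 mm, Ī = 13 731 250 mm⁴.
Semicircular cap: semicircle r = 37.5, A = 2 209 mm², y = 145.9 mm, Ī = 217 049 mm⁴.
Centroid: ȳ = ΣA·y / ΣA = 79.95 mm.
Transfer each piece to the horizontal axis through the centroid using Ī + A·d² with d = y − 79.95:
  rectangular body: d = -14.95 mm → contributes +15 909 201 mm⁴
  semicircular cap: d = 65.97 mm → contributes +9 830 298 mm⁴
Total I = 25 739 499 mm⁴.

I_xx ≈ 2.6 × 10⁷ mm⁴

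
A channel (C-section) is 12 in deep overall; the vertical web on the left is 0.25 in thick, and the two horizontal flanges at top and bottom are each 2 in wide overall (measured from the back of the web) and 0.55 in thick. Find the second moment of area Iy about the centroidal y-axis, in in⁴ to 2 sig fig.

Iy ≈ 1.7 in⁴

Treat the section as a set of non-overlapping primitives; coordinates are from the bounding-box lower-left.
Web: 0.25 × 12, A = 3 in², x = 0.125 in, Ī = 0.01563 in⁴.
Top flange (beyond web): 1.75 × 0.55, A = 0.9625 in², x = 1.125 in, Ī = 0.2456 in⁴.
Bottom flange (beyond web): 1.75 × 0.55, A = 0.9625 in², x = 1.125 in, Ī = 0.2456 in⁴.
Centroid: x̄ = ΣA·x / ΣA = 0.5159 in.
Transfer each piece to the centroidal y-axis using Ī + A·d² with d = x − 0.5159:
  web: d = -0.3909 in → contributes +0.4739 in⁴
  top flange (beyond web): d = 0.6091 in → contributes +0.6028 in⁴
  bottom flange (beyond web): d = 0.6091 in → contributes +0.6028 in⁴
Total I = 1.679 in⁴.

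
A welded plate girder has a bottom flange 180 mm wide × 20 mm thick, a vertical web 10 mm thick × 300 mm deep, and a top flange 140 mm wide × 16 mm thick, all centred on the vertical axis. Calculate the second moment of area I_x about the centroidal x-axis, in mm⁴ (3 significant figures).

Break the section into simple shapes (no overlaps), measuring from the bottom-left corner of the bounding box.
Bottom plate: 180 × 20, A = 3 600 mm², y = 10 mm, Ī = 120 000 mm⁴.
Web plate: 10 × 300, A = 3 000 mm², y = 170 mm, Ī = 22 500 000 mm⁴.
Top plate: 140 × 16, A = 2 240 mm², y = 328 mm, Ī = 47 787 mm⁴.
Centroid: ȳ = ΣA·y / ΣA = 144.88 mm.
Transfer each piece to the centroidal x-axis using Ī + A·d² with d = y − 144.88:
  bottom plate: d = -134.88 mm → contributes +65 611 303 mm⁴
  web plate: d = 25.122 mm → contributes +24 393 371 mm⁴
  top plate: d = 183.12 mm → contributes +75 163 342 mm⁴
Total I = 165 168 015 mm⁴.

I_x ≈ 1.65 × 10⁸ mm⁴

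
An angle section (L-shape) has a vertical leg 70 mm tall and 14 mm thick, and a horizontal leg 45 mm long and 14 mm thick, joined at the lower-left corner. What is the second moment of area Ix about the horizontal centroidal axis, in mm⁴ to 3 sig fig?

Ix ≈ 6.43 × 10⁵ mm⁴

Treat the section as a set of non-overlapping primitives; coordinates are from the bounding-box lower-left.
Vertical leg: 14 × 70, A = 980 mm², y = 35 mm, Ī = 400 167 mm⁴.
Horizontal leg (remainder): 31 × 14, A = 434 mm², y = 7 mm, Ī = 7088.7 mm⁴.
Centroid: ȳ = ΣA·y / ΣA = 26.406 mm.
Transfer each piece to the horizontal centroidal axis using Ī + A·d² with d = y − 26.406:
  vertical leg: d = 8.5941 mm → contributes +472 547 mm⁴
  horizontal leg (remainder): d = -19.406 mm → contributes +170 529 mm⁴
Total I = 643 076 mm⁴.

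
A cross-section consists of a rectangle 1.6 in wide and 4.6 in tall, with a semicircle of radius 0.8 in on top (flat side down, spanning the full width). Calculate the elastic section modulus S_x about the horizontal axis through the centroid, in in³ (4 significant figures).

S_x ≈ 6.894 in³

Decompose the section into non-overlapping parts with the origin at the bottom-left of its bounding rectangle.
Rectangular body: 1.6 × 4.6, A = 7.36 in², y = 2.3 in, Ī = 12.9781 in⁴.
Semicircular cap: semicircle r = 0.8, A = 1.00531 in², y = 4.93953 in, Ī = 0.0449565 in⁴.
Centroid: ȳ = ΣA·y / ΣA = 2.61721 in.
Transfer each piece to the horizontal axis through the centroid using Ī + A·d² with d = y − 2.61721:
  rectangular body: d = -0.317208 in → contributes +13.7187 in⁴
  semicircular cap: d = 2.32232 in → contributes +5.46677 in⁴
Total I = 19.1855 in⁴.
Extreme fibre distance c = 2.78279 in; S = I/c = 6.89433 in³.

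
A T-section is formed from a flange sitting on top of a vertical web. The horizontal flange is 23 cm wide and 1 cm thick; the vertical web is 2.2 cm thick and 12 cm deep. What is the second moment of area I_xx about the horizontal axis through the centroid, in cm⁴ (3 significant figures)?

Split into non-overlapping primitives; take the origin at the lower-left of the bounding box.
Flange: 23 × 1, A = 23 cm², y = 12.5 cm, Ī = 1.9167 cm⁴.
Web: 2.2 × 12, A = 26.4 cm², y = 6 cm, Ī = 316.8 cm⁴.
Centroid: ȳ = ΣA·y / ΣA = 9.0263 cm.
Transfer each piece to the horizontal axis through the centroid using Ī + A·d² with d = y − 9.0263:
  flange: d = 3.4737 cm → contributes +279.45 cm⁴
  web: d = -3.0263 cm → contributes +558.59 cm⁴
Total I = 838.03 cm⁴.

I_xx ≈ 838 cm⁴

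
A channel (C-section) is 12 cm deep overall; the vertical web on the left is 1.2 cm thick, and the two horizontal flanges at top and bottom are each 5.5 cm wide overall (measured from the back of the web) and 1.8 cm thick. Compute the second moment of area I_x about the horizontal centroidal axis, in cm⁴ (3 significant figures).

Split into non-overlapping primitives; take the origin at the lower-left of the bounding box.
Web: 1.2 × 12, A = 14.4 cm², y = 6 cm, Ī = 172.8 cm⁴.
Top flange (beyond web): 4.3 × 1.8, A = 7.74 cm², y = 11.1 cm, Ī = 2.0898 cm⁴.
Bottom flange (beyond web): 4.3 × 1.8, A = 7.74 cm², y = 0.9 cm, Ī = 2.0898 cm⁴.
By symmetry the centroid is at mid-height, ȳ = 6 cm.
Transfer each piece to the horizontal centroidal axis using Ī + A·d² with d = y − 6:
  web: d = 0 cm → contributes +172.8 cm⁴
  top flange (beyond web): d = 5.1 cm → contributes +203.41 cm⁴
  bottom flange (beyond web): d = -5.1 cm → contributes +203.41 cm⁴
Total I = 579.61 cm⁴.

I_x ≈ 580 cm⁴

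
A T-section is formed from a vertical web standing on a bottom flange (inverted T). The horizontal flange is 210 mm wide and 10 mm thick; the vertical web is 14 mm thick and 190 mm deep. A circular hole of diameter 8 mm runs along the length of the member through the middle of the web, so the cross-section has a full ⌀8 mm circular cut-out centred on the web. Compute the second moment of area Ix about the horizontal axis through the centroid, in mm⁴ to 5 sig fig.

Ix ≈ 1.9656 × 10⁷ mm⁴

Decompose the section into non-overlapping parts with the origin at the bottom-left of its bounding rectangle.
Flange: 210 × 10, A = 2 100 mm², y = 5 mm, Ī = 17 500 mm⁴.
Web: 14 × 190, A = 2 660 mm², y = 105 mm, Ī = 8 002 167 mm⁴.
Hole (subtracted): ⌀8, A = 50.26548 mm², y = 105 mm, Ī = 201.0619 mm⁴.
Centroid: ȳ = ΣA·y / ΣA = 60.4115 mm.
Transfer each piece to the horizontal axis through the centroid using Ī + A·d² with d = y − 60.4115:
  flange: d = -55.4115 mm → contributes +6 465 412 mm⁴
  web: d = 44.5885 mm → contributes +13 290 604 mm⁴
  hole: d = 44.5885 mm → contributes −100135.6 mm⁴
Total I = 19 655 880 mm⁴.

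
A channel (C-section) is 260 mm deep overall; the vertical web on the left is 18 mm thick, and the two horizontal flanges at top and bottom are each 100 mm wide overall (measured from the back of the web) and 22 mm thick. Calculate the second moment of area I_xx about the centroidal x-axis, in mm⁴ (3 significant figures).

Decompose the section into non-overlapping parts with the origin at the bottom-left of its bounding rectangle.
Web: 18 × 260, A = 4 680 mm², y = 130 mm, Ī = 26 364 000 mm⁴.
Top flange (beyond web): 82 × 22, A = 1 804 mm², y = 249 mm, Ī = 72 761 mm⁴.
Bottom flange (beyond web): 82 × 22, A = 1 804 mm², y = 11 mm, Ī = 72 761 mm⁴.
By symmetry the centroid is at mid-height, ȳ = 130 mm.
Transfer each piece to the centroidal x-axis using Ī + A·d² with d = y − 130:
  web: d = 0 mm → contributes +26 364 000 mm⁴
  top flange (beyond web): d = 119 mm → contributes +25 619 205 mm⁴
  bottom flange (beyond web): d = -119 mm → contributes +25 619 205 mm⁴
Total I = 77 602 411 mm⁴.

I_xx ≈ 7.76 × 10⁷ mm⁴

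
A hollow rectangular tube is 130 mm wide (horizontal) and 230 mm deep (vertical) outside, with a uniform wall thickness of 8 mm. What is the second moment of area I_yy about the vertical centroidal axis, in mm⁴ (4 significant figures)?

Decompose the section into non-overlapping parts with the origin at the bottom-left of its bounding rectangle.
Outer rectangle: 130 × 230, A = 29 900 mm², x = 65 mm, Ī = 42 109 167 mm⁴.
Inner void (subtracted): 114 × 214, A = 24 396 mm², x = 65 mm, Ī = 26 420 868 mm⁴.
By symmetry the centroid is at mid-width, x̄ = 65 mm.
All pieces are centred on the vertical centroidal axis, so I = ΣĪ (holes subtracted) = 15 688 299 mm⁴.

I_yy ≈ 1.569 × 10⁷ mm⁴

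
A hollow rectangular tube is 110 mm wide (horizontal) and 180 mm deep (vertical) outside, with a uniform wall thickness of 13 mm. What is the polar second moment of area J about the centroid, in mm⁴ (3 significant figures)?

Decompose the section into non-overlapping parts with the origin at the bottom-left of its bounding rectangle.
Outer rectangle: 110 × 180, A = 19 800 mm², y = 90 mm, Ī = 53 460 000 mm⁴.
Inner void (subtracted): 84 × 154, A = 12 936 mm², y = 90 mm, Ī = 25 565 848 mm⁴.
By symmetry the centroid is at mid-height, ȳ = 90 mm.
All pieces are centred on the centroidal x-axis, so I = ΣĪ (holes subtracted) = 27 894 152 mm⁴.
Repeating about the centroidal y-axis gives I_y = 12 358 632 mm⁴.
Polar second moment: J = I_x + I_y = 40 252 784 mm⁴.

J ≈ 4.03 × 10⁷ mm⁴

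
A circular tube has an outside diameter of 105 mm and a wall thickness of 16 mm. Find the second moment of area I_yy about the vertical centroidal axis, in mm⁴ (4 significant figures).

Decompose the section into non-overlapping parts with the origin at the bottom-left of its bounding rectangle.
Outer circle: ⌀105, A = 8659.01 mm², x = 52.5 mm, Ī = 5 966 602 mm⁴.
Bore (subtracted): ⌀73, A = 4185.39 mm², x = 52.5 mm, Ī = 1 393 995 mm⁴.
By symmetry the centroid is at mid-width, x̄ = 52.5 mm.
All pieces are centred on the vertical centroidal axis, so I = ΣĪ (holes subtracted) = 4 572 607 mm⁴.

I_yy ≈ 4.573 × 10⁶ mm⁴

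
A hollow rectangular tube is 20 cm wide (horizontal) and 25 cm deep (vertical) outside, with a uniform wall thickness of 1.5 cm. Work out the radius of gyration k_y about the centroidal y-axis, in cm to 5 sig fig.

Treat the section as a set of non-overlapping primitives; coordinates are from the bounding-box lower-left.
Outer rectangle: 20 × 25, A = 500 cm², x = 10 cm, Ī = 16666.67 cm⁴.
Inner void (subtracted): 17 × 22, A = 374 cm², x = 10 cm, Ī = 9007.167 cm⁴.
By symmetry the centroid is at mid-width, x̄ = 10 cm.
All pieces are centred on the centroidal y-axis, so I = ΣĪ (holes subtracted) = 7659.5 cm⁴.
Radius of gyration: k = √(I/A) = √(7659.5 / 126) = 7.796774 cm.

k_y ≈ 7.7968 cm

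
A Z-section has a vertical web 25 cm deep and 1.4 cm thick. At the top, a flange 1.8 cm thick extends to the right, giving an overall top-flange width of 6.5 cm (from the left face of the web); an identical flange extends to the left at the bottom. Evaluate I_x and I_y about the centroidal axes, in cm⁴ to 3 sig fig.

Decompose the section into non-overlapping parts with the origin at the bottom-left of its bounding rectangle.
Web: 1.4 × 25, A = 35 cm², y = 12.5 cm, Ī = 1822.9 cm⁴.
Top flange (beyond web): 5.1 × 1.8, A = 9.18 cm², y = 24.1 cm, Ī = 2.4786 cm⁴.
Bottom flange (beyond web): 5.1 × 1.8, A = 9.18 cm², y = 0.9 cm, Ī = 2.4786 cm⁴.
Centroid: ȳ = ΣA·y / ΣA = 12.5 cm.
Transfer each piece to the centroidal x-axis using Ī + A·d² with d = y − 12.5:
  web: d = 0 cm → contributes +1822.9 cm⁴
  top flange (beyond web): d = 11.6 cm → contributes +1237.7 cm⁴
  bottom flange (beyond web): d = -11.6 cm → contributes +1237.7 cm⁴
Total I = 4298.4 cm⁴.
For the y-axis: x̄ = 5.8 cm.
Repeating about the centroidal y-axis gives I_y = 239.44 cm⁴.

I_x ≈ 4300 cm⁴, I_y ≈ 239 cm⁴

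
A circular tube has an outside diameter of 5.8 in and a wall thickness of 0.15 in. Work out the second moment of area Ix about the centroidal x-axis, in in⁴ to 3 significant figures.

Ix ≈ 10.6 in⁴

Treat the section as a set of non-overlapping primitives; coordinates are from the bounding-box lower-left.
Outer circle: ⌀5.8, A = 26.421 in², y = 2.9 in, Ī = 55.55 in⁴.
Bore (subtracted): ⌀5.5, A = 23.758 in², y = 2.9 in, Ī = 44.918 in⁴.
By symmetry the centroid is at mid-height, ȳ = 2.9 in.
All pieces are centred on the centroidal x-axis, so I = ΣĪ (holes subtracted) = 10.632 in⁴.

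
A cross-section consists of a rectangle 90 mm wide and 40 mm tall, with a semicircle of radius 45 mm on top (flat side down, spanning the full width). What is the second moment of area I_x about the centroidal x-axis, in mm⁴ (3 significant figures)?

I_x ≈ 3.51 × 10⁶ mm⁴

Treat the section as a set of non-overlapping primitives; coordinates are from the bounding-box lower-left.
Rectangular body: 90 × 40, A = 3 600 mm², y = 20 mm, Ī = 480 000 mm⁴.
Semicircular cap: semicircle r = 45, A = 3180.9 mm², y = 59.099 mm, Ī = 450 072 mm⁴.
Centroid: ȳ = ΣA·y / ΣA = 38.341 mm.
Transfer each piece to the centroidal x-axis using Ī + A·d² with d = y − 38.341:
  rectangular body: d = -18.341 mm → contributes +1 691 002 mm⁴
  semicircular cap: d = 20.758 mm → contributes +1 820 645 mm⁴
Total I = 3 511 647 mm⁴.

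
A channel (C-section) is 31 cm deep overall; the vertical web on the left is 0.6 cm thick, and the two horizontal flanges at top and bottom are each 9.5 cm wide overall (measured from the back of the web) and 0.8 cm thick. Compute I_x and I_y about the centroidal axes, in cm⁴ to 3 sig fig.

I_x ≈ 4740 cm⁴, I_y ≈ 277 cm⁴

Decompose the section into non-overlapping parts with the origin at the bottom-left of its bounding rectangle.
Web: 0.6 × 31, A = 18.6 cm², y = 15.5 cm, Ī = 1489.6 cm⁴.
Top flange (beyond web): 8.9 × 0.8, A = 7.12 cm², y = 30.6 cm, Ī = 0.37973 cm⁴.
Bottom flange (beyond web): 8.9 × 0.8, A = 7.12 cm², y = 0.4 cm, Ī = 0.37973 cm⁴.
By symmetry the centroid is at mid-height, ȳ = 15.5 cm.
Transfer each piece to the centroidal x-axis using Ī + A·d² with d = y − 15.5:
  web: d = 0 cm → contributes +1489.6 cm⁴
  top flange (beyond web): d = 15.1 cm → contributes +1623.8 cm⁴
  bottom flange (beyond web): d = -15.1 cm → contributes +1623.8 cm⁴
Total I = 4737.2 cm⁴.
For the y-axis: x̄ = 2.3597 cm.
Repeating about the centroidal y-axis gives I_y = 276.53 cm⁴.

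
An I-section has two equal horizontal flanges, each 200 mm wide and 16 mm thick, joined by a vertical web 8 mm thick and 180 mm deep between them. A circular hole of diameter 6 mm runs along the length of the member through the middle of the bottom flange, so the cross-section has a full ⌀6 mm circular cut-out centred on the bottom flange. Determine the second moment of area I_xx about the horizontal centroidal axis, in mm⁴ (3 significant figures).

I_xx ≈ 6.52 × 10⁷ mm⁴

Split into non-overlapping primitives; take the origin at the lower-left of the bounding box.
Bottom flange: 200 × 16, A = 3 200 mm², y = 8 mm, Ī = 68 267 mm⁴.
Web: 8 × 180, A = 1 440 mm², y = 106 mm, Ī = 3 888 000 mm⁴.
Top flange: 200 × 16, A = 3 200 mm², y = 204 mm, Ī = 68 267 mm⁴.
Hole (subtracted): ⌀6, A = 28.274 mm², y = 8 mm, Ī = 63.617 mm⁴.
Centroid: ȳ = ΣA·y / ΣA = 106.35 mm.
Transfer each piece to the horizontal centroidal axis using Ī + A·d² with d = y − 106.35:
  bottom flange: d = -98.355 mm → contributes +31 023 942 mm⁴
  web: d = -0.35471 mm → contributes +3 888 181 mm⁴
  top flange: d = 97.645 mm → contributes +30 578 996 mm⁴
  hole: d = -98.355 mm → contributes −273 580 mm⁴
Total I = 65 217 540 mm⁴.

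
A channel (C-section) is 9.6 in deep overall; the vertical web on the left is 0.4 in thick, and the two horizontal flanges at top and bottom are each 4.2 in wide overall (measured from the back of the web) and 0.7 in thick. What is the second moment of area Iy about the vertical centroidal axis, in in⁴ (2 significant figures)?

Break the section into simple shapes (no overlaps), measuring from the bottom-left corner of the bounding box.
Web: 0.4 × 9.6, A = 3.84 in², x = 0.2 in, Ī = 0.0512 in⁴.
Top flange (beyond web): 3.8 × 0.7, A = 2.66 in², x = 2.3 in, Ī = 3.201 in⁴.
Bottom flange (beyond web): 3.8 × 0.7, A = 2.66 in², x = 2.3 in, Ī = 3.201 in⁴.
Centroid: x̄ = ΣA·x / ΣA = 1.42 in.
Transfer each piece to the vertical centroidal axis using Ī + A·d² with d = x − 1.42:
  web: d = -1.22 in → contributes +5.763 in⁴
  top flange (beyond web): d = 0.8803 in → contributes +5.262 in⁴
  bottom flange (beyond web): d = 0.8803 in → contributes +5.262 in⁴
Total I = 16.29 in⁴.

Iy ≈ 16 in⁴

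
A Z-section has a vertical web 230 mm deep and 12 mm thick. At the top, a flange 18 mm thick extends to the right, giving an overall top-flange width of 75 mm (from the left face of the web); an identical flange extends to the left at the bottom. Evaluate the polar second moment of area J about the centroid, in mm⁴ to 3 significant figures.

Treat the section as a set of non-overlapping primitives; coordinates are from the bounding-box lower-left.
Web: 12 × 230, A = 2 760 mm², y = 115 mm, Ī = 12 167 000 mm⁴.
Top flange (beyond web): 63 × 18, A = 1 134 mm², y = 221 mm, Ī = 30 618 mm⁴.
Bottom flange (beyond web): 63 × 18, A = 1 134 mm², y = 9 mm, Ī = 30 618 mm⁴.
Centroid: ȳ = ΣA·y / ΣA = 115 mm.
Transfer each piece to the centroidal x-axis using Ī + A·d² with d = y − 115:
  web: d = 0 mm → contributes +12 167 000 mm⁴
  top flange (beyond web): d = 106 mm → contributes +12 772 242 mm⁴
  bottom flange (beyond web): d = -106 mm → contributes +12 772 242 mm⁴
Total I = 37 711 484 mm⁴.
For the y-axis: x̄ = 69 mm.
Repeating about the centroidal y-axis gives I_y = 3 972 636 mm⁴.
Polar second moment: J = I_x + I_y = 41 684 120 mm⁴.

J ≈ 4.17 × 10⁷ mm⁴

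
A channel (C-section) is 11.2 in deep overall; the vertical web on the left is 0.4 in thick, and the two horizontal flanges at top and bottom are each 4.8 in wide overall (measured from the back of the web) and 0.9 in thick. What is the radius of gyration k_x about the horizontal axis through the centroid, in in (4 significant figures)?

Split into non-overlapping primitives; take the origin at the lower-left of the bounding box.
Web: 0.4 × 11.2, A = 4.48 in², y = 5.6 in, Ī = 46.8309 in⁴.
Top flange (beyond web): 4.4 × 0.9, A = 3.96 in², y = 10.75 in, Ī = 0.2673 in⁴.
Bottom flange (beyond web): 4.4 × 0.9, A = 3.96 in², y = 0.45 in, Ī = 0.2673 in⁴.
By symmetry the centroid is at mid-height, ȳ = 5.6 in.
Transfer each piece to the horizontal axis through the centroid using Ī + A·d² with d = y − 5.6:
  web: d = 0 in → contributes +46.8309 in⁴
  top flange (beyond web): d = 5.15 in → contributes +105.296 in⁴
  bottom flange (beyond web): d = -5.15 in → contributes +105.296 in⁴
Total I = 257.424 in⁴.
Radius of gyration: k = √(I/A) = √(257.424 / 12.4) = 4.55631 in.

k_x ≈ 4.556 in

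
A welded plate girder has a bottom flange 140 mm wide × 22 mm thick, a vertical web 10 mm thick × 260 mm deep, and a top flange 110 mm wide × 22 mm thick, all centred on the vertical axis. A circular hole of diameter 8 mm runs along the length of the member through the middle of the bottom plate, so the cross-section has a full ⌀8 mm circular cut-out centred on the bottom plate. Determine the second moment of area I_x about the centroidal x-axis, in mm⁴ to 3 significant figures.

I_x ≈ 1.22 × 10⁸ mm⁴

Split into non-overlapping primitives; take the origin at the lower-left of the bounding box.
Bottom plate: 140 × 22, A = 3 080 mm², y = 11 mm, Ī = 124 227 mm⁴.
Web plate: 10 × 260, A = 2 600 mm², y = 152 mm, Ī = 14 646 667 mm⁴.
Top plate: 110 × 22, A = 2 420 mm², y = 293 mm, Ī = 97 607 mm⁴.
Hole (subtracted): ⌀8, A = 50.265 mm², y = 11 mm, Ī = 201.06 mm⁴.
Centroid: ȳ = ΣA·y / ΣA = 141.32 mm.
Transfer each piece to the centroidal x-axis using Ī + A·d² with d = y − 141.32:
  bottom plate: d = -130.32 mm → contributes +52 432 658 mm⁴
  web plate: d = 10.68 mm → contributes +14 943 239 mm⁴
  top plate: d = 151.68 mm → contributes +55 774 245 mm⁴
  hole: d = -130.32 mm → contributes −853 873 mm⁴
Total I = 122 296 269 mm⁴.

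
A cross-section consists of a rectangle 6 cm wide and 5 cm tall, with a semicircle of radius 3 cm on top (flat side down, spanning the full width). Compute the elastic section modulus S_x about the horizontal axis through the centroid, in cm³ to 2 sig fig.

Treat the section as a set of non-overlapping primitives; coordinates are from the bounding-box lower-left.
Rectangular body: 6 × 5, A = 30 cm², y = 2.5 cm, Ī = 62.5 cm⁴.
Semicircular cap: semicircle r = 3, A = 14.14 cm², y = 6.273 cm, Ī = 8.89 cm⁴.
Centroid: ȳ = ΣA·y / ΣA = 3.709 cm.
Transfer each piece to the horizontal axis through the centroid using Ī + A·d² with d = y − 3.709:
  rectangular body: d = -1.209 cm → contributes +106.3 cm⁴
  semicircular cap: d = 2.565 cm → contributes +101.9 cm⁴
Total I = 208.2 cm⁴.
Extreme fibre distance c = 4.291 cm; S = I/c = 48.51 cm³.

S_x ≈ 49 cm³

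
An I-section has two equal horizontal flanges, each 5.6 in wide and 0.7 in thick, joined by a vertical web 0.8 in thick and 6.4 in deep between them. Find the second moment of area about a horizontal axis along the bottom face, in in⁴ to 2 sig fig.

I_base ≈ 310 in⁴

Decompose the section into non-overlapping parts with the origin at the bottom-left of its bounding rectangle.
Bottom flange: 5.6 × 0.7, A = 3.92 in², y = 0.35 in, Ī = 0.1601 in⁴.
Web: 0.8 × 6.4, A = 5.12 in², y = 3.9 in, Ī = 17.48 in⁴.
Top flange: 5.6 × 0.7, A = 3.92 in², y = 7.45 in, Ī = 0.1601 in⁴.
Transfer each piece to the bottom edge using Ī + A·d² with d = y − 0:
  bottom flange: d = 0.35 in → contributes +0.6403 in⁴
  web: d = 3.9 in → contributes +95.35 in⁴
  top flange: d = 7.45 in → contributes +217.7 in⁴
Total I = 313.7 in⁴.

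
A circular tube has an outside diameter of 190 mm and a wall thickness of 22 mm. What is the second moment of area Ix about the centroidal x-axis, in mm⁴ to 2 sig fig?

Split into non-overlapping primitives; take the origin at the lower-left of the bounding box.
Outer circle: ⌀190, A = 28 353 mm², y = 95 mm, Ī = 63 971 171 mm⁴.
Bore (subtracted): ⌀146, A = 16 742 mm², y = 95 mm, Ī = 22 303 926 mm⁴.
By symmetry the centroid is at mid-height, ȳ = 95 mm.
All pieces are centred on the centroidal x-axis, so I = ΣĪ (holes subtracted) = 41 667 245 mm⁴.

Ix ≈ 4.2 × 10⁷ mm⁴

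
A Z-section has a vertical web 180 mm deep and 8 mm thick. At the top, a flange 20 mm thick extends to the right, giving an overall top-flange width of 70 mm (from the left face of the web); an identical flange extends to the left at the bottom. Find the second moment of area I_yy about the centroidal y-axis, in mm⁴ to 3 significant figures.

I_yy ≈ 3.84 × 10⁶ mm⁴

Split into non-overlapping primitives; take the origin at the lower-left of the bounding box.
Web: 8 × 180, A = 1 440 mm², x = 66 mm, Ī = 7 680 mm⁴.
Top flange (beyond web): 62 × 20, A = 1 240 mm², x = 101 mm, Ī = 397 213 mm⁴.
Bottom flange (beyond web): 62 × 20, A = 1 240 mm², x = 31 mm, Ī = 397 213 mm⁴.
Centroid: x̄ = ΣA·x / ΣA = 66 mm.
Transfer each piece to the centroidal y-axis using Ī + A·d² with d = x − 66:
  web: d = 0 mm → contributes +7 680 mm⁴
  top flange (beyond web): d = 35 mm → contributes +1 916 213 mm⁴
  bottom flange (beyond web): d = -35 mm → contributes +1 916 213 mm⁴
Total I = 3 840 107 mm⁴.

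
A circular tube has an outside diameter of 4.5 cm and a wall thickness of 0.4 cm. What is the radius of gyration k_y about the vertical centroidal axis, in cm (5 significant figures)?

Treat the section as a set of non-overlapping primitives; coordinates are from the bounding-box lower-left.
Outer circle: ⌀4.5, A = 15.90431 cm², x = 2.25 cm, Ī = 20.1289 cm⁴.
Bore (subtracted): ⌀3.7, A = 10.7521 cm², x = 2.25 cm, Ī = 9.199766 cm⁴.
By symmetry the centroid is at mid-width, x̄ = 2.25 cm.
All pieces are centred on the vertical centroidal axis, so I = ΣĪ (holes subtracted) = 10.92913 cm⁴.
Radius of gyration: k = √(I/A) = √(10.92913 / 5.152212) = 1.456451 cm.

k_y ≈ 1.4565 cm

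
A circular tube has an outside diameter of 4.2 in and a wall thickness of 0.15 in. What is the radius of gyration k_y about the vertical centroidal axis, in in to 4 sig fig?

Treat the section as a set of non-overlapping primitives; coordinates are from the bounding-box lower-left.
Outer circle: ⌀4.2, A = 13.8544 in², x = 2.1 in, Ī = 15.2745 in⁴.
Bore (subtracted): ⌀3.9, A = 11.9459 in², x = 2.1 in, Ī = 11.3561 in⁴.
By symmetry the centroid is at mid-width, x̄ = 2.1 in.
All pieces are centred on the vertical centroidal axis, so I = ΣĪ (holes subtracted) = 3.91843 in⁴.
Radius of gyration: k = √(I/A) = √(3.91843 / 1.90852) = 1.43287 in.

k_y ≈ 1.433 in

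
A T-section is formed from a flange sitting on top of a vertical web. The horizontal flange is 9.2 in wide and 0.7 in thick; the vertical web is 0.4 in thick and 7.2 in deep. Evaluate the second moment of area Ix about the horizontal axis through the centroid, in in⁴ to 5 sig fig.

Treat the section as a set of non-overlapping primitives; coordinates are from the bounding-box lower-left.
Flange: 9.2 × 0.7, A = 6.44 in², y = 7.55 in, Ī = 0.2629667 in⁴.
Web: 0.4 × 7.2, A = 2.88 in², y = 3.6 in, Ī = 12.4416 in⁴.
Centroid: ȳ = ΣA·y / ΣA = 6.329399 in.
Transfer each piece to the horizontal axis through the centroid using Ī + A·d² with d = y − 6.329399:
  flange: d = 1.220601 in → contributes +9.857707 in⁴
  web: d = -2.729399 in → contributes +33.8965 in⁴
Total I = 43.75421 in⁴.

Ix ≈ 43.754 in⁴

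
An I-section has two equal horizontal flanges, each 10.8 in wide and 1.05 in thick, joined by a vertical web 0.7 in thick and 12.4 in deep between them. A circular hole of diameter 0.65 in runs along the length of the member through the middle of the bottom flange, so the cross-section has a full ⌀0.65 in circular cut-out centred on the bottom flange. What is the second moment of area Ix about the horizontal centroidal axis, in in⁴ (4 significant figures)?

Ix ≈ 1124 in⁴

Split into non-overlapping primitives; take the origin at the lower-left of the bounding box.
Bottom flange: 10.8 × 1.05, A = 11.34 in², y = 0.525 in, Ī = 1.04186 in⁴.
Web: 0.7 × 12.4, A = 8.68 in², y = 7.25 in, Ī = 111.22 in⁴.
Top flange: 10.8 × 1.05, A = 11.34 in², y = 13.975 in, Ī = 1.04186 in⁴.
Hole (subtracted): ⌀0.65, A = 0.331831 in², y = 0.525 in, Ī = 0.00876241 in⁴.
Centroid: ȳ = ΣA·y / ΣA = 7.32192 in.
Transfer each piece to the horizontal centroidal axis using Ī + A·d² with d = y − 7.32192:
  bottom flange: d = -6.79692 in → contributes +524.929 in⁴
  web: d = -0.0719205 in → contributes +111.265 in⁴
  top flange: d = 6.65308 in → contributes +502.99 in⁴
  hole: d = -6.79692 in → contributes −15.3387 in⁴
Total I = 1123.84 in⁴.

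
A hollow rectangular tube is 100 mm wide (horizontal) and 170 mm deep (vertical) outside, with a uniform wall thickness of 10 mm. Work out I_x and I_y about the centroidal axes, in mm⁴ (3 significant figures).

I_x ≈ 1.84 × 10⁷ mm⁴, I_y ≈ 7.77 × 10⁶ mm⁴

Split into non-overlapping primitives; take the origin at the lower-left of the bounding box.
Outer rectangle: 100 × 170, A = 17 000 mm², y = 85 mm, Ī = 40 941 667 mm⁴.
Inner void (subtracted): 80 × 150, A = 12 000 mm², y = 85 mm, Ī = 22 500 000 mm⁴.
By symmetry the centroid is at mid-height, ȳ = 85 mm.
All pieces are centred on the centroidal x-axis, so I = ΣĪ (holes subtracted) = 18 441 667 mm⁴.
Repeating about the centroidal y-axis gives I_y = 7 766 667 mm⁴.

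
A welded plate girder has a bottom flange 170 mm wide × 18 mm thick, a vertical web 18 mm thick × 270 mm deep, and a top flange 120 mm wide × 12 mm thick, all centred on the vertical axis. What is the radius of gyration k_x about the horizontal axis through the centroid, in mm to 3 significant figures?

k_x ≈ 111 mm

Treat the section as a set of non-overlapping primitives; coordinates are from the bounding-box lower-left.
Bottom plate: 170 × 18, A = 3 060 mm², y = 9 mm, Ī = 82 620 mm⁴.
Web plate: 18 × 270, A = 4 860 mm², y = 153 mm, Ī = 29 524 500 mm⁴.
Top plate: 120 × 12, A = 1 440 mm², y = 294 mm, Ī = 17 280 mm⁴.
Centroid: ȳ = ΣA·y / ΣA = 127.62 mm.
Transfer each piece to the horizontal axis through the centroid using Ī + A·d² with d = y − 127.62:
  bottom plate: d = -118.62 mm → contributes +43 135 625 mm⁴
  web plate: d = 25.385 mm → contributes +32 656 180 mm⁴
  top plate: d = 166.38 mm → contributes +39 882 010 mm⁴
Total I = 115 673 815 mm⁴.
Radius of gyration: k = √(I/A) = √(115 673 815 / 9 360) = 111.17 mm.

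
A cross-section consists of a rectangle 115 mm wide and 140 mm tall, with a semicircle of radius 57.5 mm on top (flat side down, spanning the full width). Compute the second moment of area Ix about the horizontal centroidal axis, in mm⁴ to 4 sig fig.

Ix ≈ 6.249 × 10⁷ mm⁴

Treat the section as a set of non-overlapping primitives; coordinates are from the bounding-box lower-left.
Rectangular body: 115 × 140, A = 16 100 mm², y = 70 mm, Ī = 26 296 667 mm⁴.
Semicircular cap: semicircle r = 57.5, A = 5193.45 mm², y = 164.404 mm, Ī = 1 199 785 mm⁴.
Centroid: ȳ = ΣA·y / ΣA = 93.025 mm.
Transfer each piece to the horizontal centroidal axis using Ī + A·d² with d = y − 93.025:
  rectangular body: d = -23.025 mm → contributes +34 832 063 mm⁴
  semicircular cap: d = 71.3788 mm → contributes +27 660 039 mm⁴
Total I = 62 492 102 mm⁴.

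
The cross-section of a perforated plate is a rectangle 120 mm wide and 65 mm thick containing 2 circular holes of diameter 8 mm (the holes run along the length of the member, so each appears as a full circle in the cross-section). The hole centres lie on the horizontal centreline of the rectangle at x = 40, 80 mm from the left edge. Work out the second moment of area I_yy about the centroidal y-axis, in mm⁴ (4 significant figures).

Treat the section as a set of non-overlapping primitives; coordinates are from the bounding-box lower-left.
Plate: 120 × 65, A = 7 800 mm², x = 60 mm, Ī = 9 360 000 mm⁴.
Hole 1 (subtracted): ⌀8, A = 50.2655 mm², x = 40 mm, Ī = 201.062 mm⁴.
Hole 2 (subtracted): ⌀8, A = 50.2655 mm², x = 80 mm, Ī = 201.062 mm⁴.
By symmetry the centroid is at mid-width, x̄ = 60 mm.
Transfer each piece to the centroidal y-axis using Ī + A·d² with d = x − 60:
  plate: d = 0 mm → contributes +9 360 000 mm⁴
  hole 1: d = -20 mm → contributes −20307.3 mm⁴
  hole 2: d = 20 mm → contributes −20307.3 mm⁴
Total I = 9 319 385 mm⁴.

I_yy ≈ 9.319 × 10⁶ mm⁴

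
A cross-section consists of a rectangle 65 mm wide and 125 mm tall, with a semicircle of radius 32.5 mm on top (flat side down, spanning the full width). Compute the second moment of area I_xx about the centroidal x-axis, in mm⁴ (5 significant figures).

I_xx ≈ 1.8722 × 10⁷ mm⁴

Split into non-overlapping primitives; take the origin at the lower-left of the bounding box.
Rectangular body: 65 × 125, A = 8 125 mm², y = 62.5 mm, Ī = 10 579 427 mm⁴.
Semicircular cap: semicircle r = 32.5, A = 1659.154 mm², y = 138.7934 mm, Ī = 122451.9 mm⁴.
Centroid: ȳ = ΣA·y / ΣA = 75.4375 mm.
Transfer each piece to the centroidal x-axis using Ī + A·d² with d = y − 75.4375:
  rectangular body: d = -12.9375 mm → contributes +11 939 381 mm⁴
  semicircular cap: d = 63.35593 mm → contributes +6 782 250 mm⁴
Total I = 18 721 632 mm⁴.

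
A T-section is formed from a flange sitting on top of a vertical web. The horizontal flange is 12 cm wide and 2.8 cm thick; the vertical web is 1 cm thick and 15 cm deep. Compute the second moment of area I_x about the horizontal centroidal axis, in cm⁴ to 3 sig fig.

I_x ≈ 1120 cm⁴

Decompose the section into non-overlapping parts with the origin at the bottom-left of its bounding rectangle.
Flange: 12 × 2.8, A = 33.6 cm², y = 16.4 cm, Ī = 21.952 cm⁴.
Web: 1 × 15, A = 15 cm², y = 7.5 cm, Ī = 281.25 cm⁴.
Centroid: ȳ = ΣA·y / ΣA = 13.653 cm.
Transfer each piece to the horizontal centroidal axis using Ī + A·d² with d = y − 13.653:
  flange: d = 2.7469 cm → contributes +275.48 cm⁴
  web: d = -6.1531 cm → contributes +849.16 cm⁴
Total I = 1124.6 cm⁴.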